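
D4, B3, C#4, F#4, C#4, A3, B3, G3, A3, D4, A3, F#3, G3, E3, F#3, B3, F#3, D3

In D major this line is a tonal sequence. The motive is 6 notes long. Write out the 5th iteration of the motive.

C#3 A2 B2 E3 B2 G2

The 6-note cells begin on D4, B3, G3 — each down a 3rd from the last.
Carrying on: E3 → C#3.
Statement 5 starts on C#3 and keeps the same diatonic contour: C#3 A2 B2 E3 B2 G2.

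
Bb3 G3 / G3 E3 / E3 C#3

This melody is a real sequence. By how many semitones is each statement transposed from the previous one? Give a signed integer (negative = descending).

-3

Unit = 2 notes; the statements start on Bb3, G3, E3, moving down a 3rd each time.
Counting half-steps from Bb3 to G3: -3.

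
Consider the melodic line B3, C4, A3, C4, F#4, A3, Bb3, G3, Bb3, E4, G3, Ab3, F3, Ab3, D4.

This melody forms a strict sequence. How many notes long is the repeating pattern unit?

15 notes total. Splitting into 3 groups of 5:
B3 C4 A3 C4 F#4 | A3 Bb3 G3 Bb3 E4 | G3 Ab3 F3 Ab3 D4
That's a consistent down a 2nd shift per cell, and no other grouping gives one.

5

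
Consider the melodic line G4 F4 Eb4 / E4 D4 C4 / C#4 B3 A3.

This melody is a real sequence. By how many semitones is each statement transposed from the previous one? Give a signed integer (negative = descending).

With a 3-note motive the entries are G4, E4, C#4, each down a 3rd from the previous.
G4→E4 is 64 − 67 = -3 semitones.

-3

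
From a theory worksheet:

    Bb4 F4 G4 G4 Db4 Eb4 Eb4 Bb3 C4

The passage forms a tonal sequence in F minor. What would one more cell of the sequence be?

C4 G3 Ab3

With a 3-note motive the entries are Bb4, G4, Eb4, each down a 3rd from the previous.
From C4 the diatonic shape gives C4 G3 Ab3.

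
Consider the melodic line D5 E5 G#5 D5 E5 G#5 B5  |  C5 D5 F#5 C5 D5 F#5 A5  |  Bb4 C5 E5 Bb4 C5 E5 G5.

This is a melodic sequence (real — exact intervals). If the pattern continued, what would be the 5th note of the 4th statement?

Grouping in 7s, the 5th note of each cell is E5, D5, C5.
One more down a 2nd gives Bb4.

Bb4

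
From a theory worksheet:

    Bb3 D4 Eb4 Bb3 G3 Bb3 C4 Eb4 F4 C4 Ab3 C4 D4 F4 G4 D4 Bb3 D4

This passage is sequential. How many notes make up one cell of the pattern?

6

18 notes total. Splitting into 3 groups of 6:
Bb3 D4 Eb4 Bb3 G3 Bb3 | C4 Eb4 F4 C4 Ab3 C4 | D4 F4 G4 D4 Bb3 D4
Each cell is the previous one up a 2nd — so the unit is 6 notes.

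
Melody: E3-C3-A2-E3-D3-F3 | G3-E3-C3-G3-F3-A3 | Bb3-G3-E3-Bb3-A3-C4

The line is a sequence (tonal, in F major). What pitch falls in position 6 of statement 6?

With 6-note cells, note 6 of each statement runs F3, A3, C4.
Carrying that up a 3rd forward: E4 → G4 → Bb4.

Bb4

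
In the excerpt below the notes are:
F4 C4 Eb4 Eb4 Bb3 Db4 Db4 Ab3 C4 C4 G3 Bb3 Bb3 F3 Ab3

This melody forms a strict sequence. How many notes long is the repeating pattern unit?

There are 15 notes; a 3-note unit gives 5 cells:
F4 C4 Eb4 | Eb4 Bb3 Db4 | Db4 Ab3 C4 | C4 G3 Bb3 | Bb3 F3 Ab3
That's a consistent down a 2nd shift per cell, and no other grouping gives one.

3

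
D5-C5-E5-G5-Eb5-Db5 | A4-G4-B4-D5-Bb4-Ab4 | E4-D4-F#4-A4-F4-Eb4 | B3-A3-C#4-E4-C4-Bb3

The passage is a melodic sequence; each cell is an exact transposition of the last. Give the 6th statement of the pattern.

The 6-note cells begin on D5, A4, E4, B3 — each down a 4th from the last.
Carrying on: F#3 → C#3.
From C#3 the exact shape gives C#3 B2 D#3 F#3 D3 C3.

C#3 B2 D#3 F#3 D3 C3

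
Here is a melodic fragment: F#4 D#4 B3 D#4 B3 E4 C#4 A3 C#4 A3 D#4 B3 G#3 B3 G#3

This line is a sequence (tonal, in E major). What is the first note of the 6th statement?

A3

With a 5-note motive the entries are F#4, E4, D#4, each down a 2nd from the previous.
Continuing: C#4 → B3 → A3. Statement 6 starts on A3.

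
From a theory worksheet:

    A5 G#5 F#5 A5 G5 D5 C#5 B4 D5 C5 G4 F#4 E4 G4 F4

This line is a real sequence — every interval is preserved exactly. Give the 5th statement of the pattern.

F3 E3 D3 F3 Eb3

With a 5-note motive the entries are A5, D5, G4, each down a 5th from the previous.
Extending down a 5th: C4 → F3.
So cell 5 is F3 E3 D3 F3 Eb3.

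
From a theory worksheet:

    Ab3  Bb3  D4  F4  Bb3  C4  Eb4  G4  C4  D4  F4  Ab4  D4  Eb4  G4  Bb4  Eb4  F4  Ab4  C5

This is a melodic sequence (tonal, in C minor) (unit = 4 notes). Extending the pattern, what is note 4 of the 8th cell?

The unit is 4 notes. Position-4 pitches of the 5 shown cells: F4, G4, Ab4, Bb4, C5.
Each moves up a 2nd. Continuing: D5 → Eb5 → F5.

F5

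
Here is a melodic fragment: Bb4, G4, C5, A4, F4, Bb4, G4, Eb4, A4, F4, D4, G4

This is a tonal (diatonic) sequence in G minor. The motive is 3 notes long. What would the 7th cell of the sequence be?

With a 3-note motive the entries are Bb4, A4, G4, F4, each down a 2nd from the previous.
Extending down a 2nd: Eb4 → D4 → C4.
Statement 7 starts on C4 and keeps the same diatonic contour: C4 A3 D4.

C4 A3 D4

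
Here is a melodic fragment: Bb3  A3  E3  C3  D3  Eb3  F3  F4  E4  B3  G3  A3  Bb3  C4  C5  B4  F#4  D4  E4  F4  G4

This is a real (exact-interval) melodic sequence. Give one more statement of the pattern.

G5 F#5 C#5 A4 B4 C5 D5

With a 7-note motive the entries are Bb3, F4, C5, each up a 5th from the previous.
Statement 4 starts on G5 and keeps the same exact contour: G5 F#5 C#5 A4 B4 C5 D5.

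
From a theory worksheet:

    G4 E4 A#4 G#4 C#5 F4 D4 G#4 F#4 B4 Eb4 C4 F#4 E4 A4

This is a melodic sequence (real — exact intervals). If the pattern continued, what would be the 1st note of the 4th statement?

Grouping in 5s, the 1st note of each cell is G4, F4, Eb4.
One more down a 2nd gives Db4.

Db4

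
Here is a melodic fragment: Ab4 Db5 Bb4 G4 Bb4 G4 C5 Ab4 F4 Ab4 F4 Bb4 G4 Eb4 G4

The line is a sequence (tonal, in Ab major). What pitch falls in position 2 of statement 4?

Ab4

The unit is 5 notes. Position-2 pitches of the 3 shown cells: Db5, C5, Bb4.
One more down a 2nd gives Ab4.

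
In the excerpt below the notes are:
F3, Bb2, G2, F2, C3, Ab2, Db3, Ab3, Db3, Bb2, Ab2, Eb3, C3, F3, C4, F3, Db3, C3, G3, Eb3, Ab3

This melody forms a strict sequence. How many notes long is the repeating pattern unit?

There are 21 notes; a 7-note unit gives 3 cells:
F3 Bb2 G2 F2 C3 Ab2 Db3 | Ab3 Db3 Bb2 Ab2 Eb3 C3 F3 | C4 F3 Db3 C3 G3 Eb3 Ab3
That's a consistent up a 3rd shift per cell, and no other grouping gives one.

7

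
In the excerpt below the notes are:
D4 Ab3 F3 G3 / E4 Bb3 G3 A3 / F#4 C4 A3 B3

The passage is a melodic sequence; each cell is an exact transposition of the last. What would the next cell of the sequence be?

G#4 D4 B3 C#4

Taking 4-note groups, the heads are D4, E4, F#4: the pattern moves up a 2nd.
Statement 4 starts on G#4 and keeps the same exact contour: G#4 D4 B3 C#4.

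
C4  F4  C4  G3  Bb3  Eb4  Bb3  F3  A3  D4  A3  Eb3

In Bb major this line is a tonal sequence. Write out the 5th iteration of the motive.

Taking 4-note groups, the heads are C4, Bb3, A3: the pattern moves down a 2nd.
Extending down a 2nd: G3 → F3.
So cell 5 is F3 Bb3 F3 C3.

F3 Bb3 F3 C3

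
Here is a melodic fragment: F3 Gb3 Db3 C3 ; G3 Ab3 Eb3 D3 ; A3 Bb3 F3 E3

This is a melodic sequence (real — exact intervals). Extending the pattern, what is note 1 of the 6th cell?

D#4

With 4-note cells, note 1 of each statement runs F3, G3, A3.
Each moves up a 2nd. Continuing: B3 → C#4 → D#4.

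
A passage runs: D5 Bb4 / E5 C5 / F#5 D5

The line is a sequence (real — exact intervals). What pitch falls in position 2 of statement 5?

The unit is 2 notes. Position-2 pitches of the 3 shown cells: Bb4, C5, D5.
Each moves up a 2nd. Continuing: E5 → F#5.

F#5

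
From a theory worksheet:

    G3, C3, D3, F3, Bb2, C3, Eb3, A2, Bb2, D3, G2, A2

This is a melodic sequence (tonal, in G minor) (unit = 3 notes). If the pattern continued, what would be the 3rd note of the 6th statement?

F2

The unit is 3 notes. Position-3 pitches of the 4 shown cells: D3, C3, Bb2, A2.
Extending down a 2nd: G2 → F2.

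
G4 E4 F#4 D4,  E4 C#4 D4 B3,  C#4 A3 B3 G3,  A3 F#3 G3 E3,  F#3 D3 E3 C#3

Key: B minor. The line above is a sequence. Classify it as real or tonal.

Every note is diatonic to B minor.
Cell 1 has +2 semitones from note 2 to 3, but cell 2 has +1 — the interval quality changes while the contour stays the same, which is the hallmark of a tonal sequence.

tonal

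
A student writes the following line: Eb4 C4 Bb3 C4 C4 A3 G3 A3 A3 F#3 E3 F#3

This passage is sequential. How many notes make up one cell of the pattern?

4

There are 12 notes; a 4-note unit gives 3 cells:
Eb4 C4 Bb3 C4 | C4 A3 G3 A3 | A3 F#3 E3 F#3
Every group is a transposition down a 3rd of the one before; no shorter unit works.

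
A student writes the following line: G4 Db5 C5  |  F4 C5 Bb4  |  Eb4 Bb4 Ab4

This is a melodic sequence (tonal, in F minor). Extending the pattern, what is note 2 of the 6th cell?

F4

With 3-note cells, note 2 of each statement runs Db5, C5, Bb4.
Extending down a 2nd: Ab4 → G4 → F4.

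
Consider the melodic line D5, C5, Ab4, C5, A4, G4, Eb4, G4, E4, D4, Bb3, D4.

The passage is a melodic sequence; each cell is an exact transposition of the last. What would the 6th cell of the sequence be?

Unit = 4 notes; the statements start on D5, A4, E4, moving down a 4th each time.
Continuing the starts: B3 → F#3 → C#3.
Statement 6 starts on C#3 and keeps the same exact contour: C#3 B2 G2 B2.

C#3 B2 G2 B2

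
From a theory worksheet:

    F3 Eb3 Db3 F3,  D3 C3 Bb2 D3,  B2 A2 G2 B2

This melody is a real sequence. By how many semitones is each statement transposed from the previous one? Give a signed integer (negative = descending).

-3

With a 4-note motive the entries are F3, D3, B2, each down a 3rd from the previous.
F3→D3 is 50 − 53 = -3 semitones.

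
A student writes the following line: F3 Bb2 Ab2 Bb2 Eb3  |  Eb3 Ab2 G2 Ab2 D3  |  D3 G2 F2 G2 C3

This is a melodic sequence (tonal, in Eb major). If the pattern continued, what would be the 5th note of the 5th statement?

The unit is 5 notes. Position-5 pitches of the 3 shown cells: Eb3, D3, C3.
Carrying that down a 2nd forward: Bb2 → Ab2.

Ab2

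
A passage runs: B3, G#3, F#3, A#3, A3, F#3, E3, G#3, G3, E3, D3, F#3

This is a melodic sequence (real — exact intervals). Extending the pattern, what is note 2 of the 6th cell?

Bb2

Grouping in 4s, the 2nd note of each cell is G#3, F#3, E3.
Each moves down a 2nd. Continuing: D3 → C3 → Bb2.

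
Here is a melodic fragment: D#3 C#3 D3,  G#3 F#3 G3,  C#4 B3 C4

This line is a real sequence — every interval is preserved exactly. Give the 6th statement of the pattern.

Unit = 3 notes; the statements start on D#3, G#3, C#4, moving up a 4th each time.
Continuing the starts: F#4 → B4 → E5.
So cell 6 is E5 D5 Eb5.

E5 D5 Eb5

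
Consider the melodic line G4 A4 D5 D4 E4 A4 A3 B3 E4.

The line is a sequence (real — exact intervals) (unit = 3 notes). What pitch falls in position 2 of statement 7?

The unit is 3 notes. Position-2 pitches of the 3 shown cells: A4, E4, B3.
Extending down a 4th: F#3 → C#3 → G#2 → D#2.

D#2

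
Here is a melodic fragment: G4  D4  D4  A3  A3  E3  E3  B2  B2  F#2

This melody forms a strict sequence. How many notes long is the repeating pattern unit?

2

Try groups of 2 (5 cells in 10 notes):
G4 D4 | D4 A3 | A3 E3 | E3 B2 | B2 F#2
Every group is a transposition down a 4th of the one before; no shorter unit works.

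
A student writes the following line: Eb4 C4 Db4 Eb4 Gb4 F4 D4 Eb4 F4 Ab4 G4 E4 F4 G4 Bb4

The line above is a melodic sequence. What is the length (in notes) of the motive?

There are 15 notes; a 5-note unit gives 3 cells:
Eb4 C4 Db4 Eb4 Gb4 | F4 D4 Eb4 F4 Ab4 | G4 E4 F4 G4 Bb4
Every group is a transposition up a 2nd of the one before; no shorter unit works.

5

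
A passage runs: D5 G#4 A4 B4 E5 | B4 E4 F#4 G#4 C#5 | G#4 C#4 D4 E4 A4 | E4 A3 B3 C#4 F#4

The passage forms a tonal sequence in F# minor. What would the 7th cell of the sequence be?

F#3 B2 C#3 D3 G#3

Taking 5-note groups, the heads are D5, B4, G#4, E4: the pattern moves down a 3rd.
Extending down a 3rd: C#4 → A3 → F#3.
So cell 7 is F#3 B2 C#3 D3 G#3.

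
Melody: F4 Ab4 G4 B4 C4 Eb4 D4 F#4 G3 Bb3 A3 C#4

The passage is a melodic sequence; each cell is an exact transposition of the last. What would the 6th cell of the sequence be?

The 4-note cells begin on F4, C4, G3 — each down a 4th from the last.
Carrying on: D3 → A2 → E2.
So cell 6 is E2 G2 F#2 A#2.

E2 G2 F#2 A#2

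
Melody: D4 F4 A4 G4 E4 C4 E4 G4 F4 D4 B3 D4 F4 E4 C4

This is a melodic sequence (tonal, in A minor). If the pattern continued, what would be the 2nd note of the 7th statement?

Grouping in 5s, the 2nd note of each cell is F4, E4, D4.
Extending down a 2nd: C4 → B3 → A3 → G3.

G3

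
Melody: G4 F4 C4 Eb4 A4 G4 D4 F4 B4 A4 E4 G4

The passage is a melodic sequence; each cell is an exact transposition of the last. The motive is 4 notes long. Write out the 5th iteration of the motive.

D#5 C#5 G#4 B4

The 4-note cells begin on G4, A4, B4 — each up a 2nd from the last.
Continuing the starts: C#5 → D#5.
From D#5 the exact shape gives D#5 C#5 G#4 B4.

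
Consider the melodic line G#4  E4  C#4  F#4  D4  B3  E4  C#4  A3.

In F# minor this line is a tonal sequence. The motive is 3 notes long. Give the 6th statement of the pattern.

B3 G#3 E3

With a 3-note motive the entries are G#4, F#4, E4, each down a 2nd from the previous.
Extending down a 2nd: D4 → C#4 → B3.
From B3 the diatonic shape gives B3 G#3 E3.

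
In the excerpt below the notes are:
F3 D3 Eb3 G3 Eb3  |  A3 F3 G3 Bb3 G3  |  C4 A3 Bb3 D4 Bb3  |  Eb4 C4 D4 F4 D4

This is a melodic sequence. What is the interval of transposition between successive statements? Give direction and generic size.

up a 3rd

Taking 5-note groups, the heads are F3, A3, C4, Eb4: the pattern moves up a 3rd.
F3 to A3 is up a 3rd.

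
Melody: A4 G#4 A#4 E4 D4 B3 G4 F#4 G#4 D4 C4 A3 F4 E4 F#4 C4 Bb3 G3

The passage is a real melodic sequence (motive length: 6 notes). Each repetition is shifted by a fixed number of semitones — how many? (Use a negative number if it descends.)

With a 6-note motive the entries are A4, G4, F4, each down a 2nd from the previous.
A4→G4 is 67 − 69 = -2 semitones.

-2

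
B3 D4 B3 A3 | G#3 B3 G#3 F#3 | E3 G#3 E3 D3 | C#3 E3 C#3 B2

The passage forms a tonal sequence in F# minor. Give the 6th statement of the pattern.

Taking 4-note groups, the heads are B3, G#3, E3, C#3: the pattern moves down a 3rd.
Carrying on: A2 → F#2.
Statement 6 starts on F#2 and keeps the same diatonic contour: F#2 A2 F#2 E2.

F#2 A2 F#2 E2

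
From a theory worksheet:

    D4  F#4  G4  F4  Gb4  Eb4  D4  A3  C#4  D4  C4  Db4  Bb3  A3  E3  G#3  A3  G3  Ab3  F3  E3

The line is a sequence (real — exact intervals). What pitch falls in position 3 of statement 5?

The unit is 7 notes. Position-3 pitches of the 3 shown cells: G4, D4, A3.
Each moves down a 4th. Continuing: E3 → B2.

B2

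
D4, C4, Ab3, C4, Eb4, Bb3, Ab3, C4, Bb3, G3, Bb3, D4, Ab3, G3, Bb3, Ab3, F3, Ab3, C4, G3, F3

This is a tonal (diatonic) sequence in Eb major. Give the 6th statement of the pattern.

Taking 7-note groups, the heads are D4, C4, Bb3: the pattern moves down a 2nd.
Continuing the starts: Ab3 → G3 → F3.
From F3 the diatonic shape gives F3 Eb3 C3 Eb3 G3 D3 C3.

F3 Eb3 C3 Eb3 G3 D3 C3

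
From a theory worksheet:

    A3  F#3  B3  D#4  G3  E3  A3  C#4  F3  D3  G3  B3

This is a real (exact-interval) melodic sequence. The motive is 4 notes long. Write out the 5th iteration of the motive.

Db3 Bb2 Eb3 G3

The 4-note cells begin on A3, G3, F3 — each down a 2nd from the last.
Extending down a 2nd: Eb3 → Db3.
From Db3 the exact shape gives Db3 Bb2 Eb3 G3.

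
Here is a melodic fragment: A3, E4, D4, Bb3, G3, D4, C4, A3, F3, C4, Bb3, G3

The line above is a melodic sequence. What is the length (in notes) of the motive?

Try groups of 4 (3 cells in 12 notes):
A3 E4 D4 Bb3 | G3 D4 C4 A3 | F3 C4 Bb3 G3
Each cell is the previous one down a 2nd — so the unit is 4 notes.

4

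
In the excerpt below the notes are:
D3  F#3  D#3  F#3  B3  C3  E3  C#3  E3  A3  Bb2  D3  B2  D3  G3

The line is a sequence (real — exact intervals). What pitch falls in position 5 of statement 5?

Eb3

Grouping in 5s, the 5th note of each cell is B3, A3, G3.
Carrying that down a 2nd forward: F3 → Eb3.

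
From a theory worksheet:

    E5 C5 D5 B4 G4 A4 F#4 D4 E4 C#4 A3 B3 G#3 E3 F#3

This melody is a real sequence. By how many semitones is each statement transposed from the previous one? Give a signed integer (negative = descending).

-5

Unit = 3 notes; the statements start on E5, B4, F#4, C#4, G#3, moving down a 4th each time.
Counting half-steps from E5 to B4: -5.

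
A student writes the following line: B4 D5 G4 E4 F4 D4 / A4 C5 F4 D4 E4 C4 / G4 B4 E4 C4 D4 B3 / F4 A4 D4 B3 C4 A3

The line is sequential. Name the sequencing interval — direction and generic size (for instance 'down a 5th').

The 6-note cells begin on B4, A4, G4, F4 — each down a 2nd from the last.
From B4 to A4: down a 2nd.

down a 2nd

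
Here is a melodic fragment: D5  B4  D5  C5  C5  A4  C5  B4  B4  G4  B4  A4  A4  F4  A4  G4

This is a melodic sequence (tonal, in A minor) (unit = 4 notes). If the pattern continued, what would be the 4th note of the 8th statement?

C4

Grouping in 4s, the 4th note of each cell is C5, B4, A4, G4.
Each moves down a 2nd. Continuing: F4 → E4 → D4 → C4.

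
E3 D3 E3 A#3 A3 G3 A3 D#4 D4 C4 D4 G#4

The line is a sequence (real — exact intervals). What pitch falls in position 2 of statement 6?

Eb5

The unit is 4 notes. Position-2 pitches of the 3 shown cells: D3, G3, C4.
Extending up a 4th: F4 → Bb4 → Eb5.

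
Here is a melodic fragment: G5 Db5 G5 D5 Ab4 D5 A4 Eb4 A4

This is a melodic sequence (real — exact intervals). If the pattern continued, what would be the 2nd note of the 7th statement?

The unit is 3 notes. Position-2 pitches of the 3 shown cells: Db5, Ab4, Eb4.
Extending down a 4th: Bb3 → F3 → C3 → G2.

G2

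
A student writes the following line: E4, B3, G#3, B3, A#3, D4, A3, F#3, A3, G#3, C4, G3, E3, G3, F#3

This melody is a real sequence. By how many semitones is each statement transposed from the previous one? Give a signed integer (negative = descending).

Unit = 5 notes; the statements start on E4, D4, C4, moving down a 2nd each time.
E4→D4 is 62 − 64 = -2 semitones.

-2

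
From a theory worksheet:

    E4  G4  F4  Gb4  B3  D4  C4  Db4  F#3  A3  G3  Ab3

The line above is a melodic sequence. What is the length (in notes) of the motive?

4

There are 12 notes; a 4-note unit gives 3 cells:
E4 G4 F4 Gb4 | B3 D4 C4 Db4 | F#3 A3 G3 Ab3
Each cell is the previous one down a 4th — so the unit is 4 notes.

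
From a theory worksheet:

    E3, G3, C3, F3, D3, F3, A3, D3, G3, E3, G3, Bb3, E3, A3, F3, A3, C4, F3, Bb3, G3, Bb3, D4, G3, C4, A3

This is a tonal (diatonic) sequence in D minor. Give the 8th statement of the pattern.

Unit = 5 notes; the statements start on E3, F3, G3, A3, Bb3, moving up a 2nd each time.
Carrying on: C4 → D4 → E4.
So cell 8 is E4 G4 C4 F4 D4.

E4 G4 C4 F4 D4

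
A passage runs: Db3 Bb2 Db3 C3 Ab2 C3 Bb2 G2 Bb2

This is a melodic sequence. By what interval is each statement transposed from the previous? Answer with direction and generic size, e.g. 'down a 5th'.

down a 2nd

Taking 3-note groups, the heads are Db3, C3, Bb2: the pattern moves down a 2nd.
From Db3 to C3: down a 2nd.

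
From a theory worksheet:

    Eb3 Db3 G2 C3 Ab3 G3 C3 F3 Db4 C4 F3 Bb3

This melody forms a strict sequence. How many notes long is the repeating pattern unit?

12 notes total. Splitting into 3 groups of 4:
Eb3 Db3 G2 C3 | Ab3 G3 C3 F3 | Db4 C4 F3 Bb3
Every group is a transposition up a 4th of the one before; no shorter unit works.

4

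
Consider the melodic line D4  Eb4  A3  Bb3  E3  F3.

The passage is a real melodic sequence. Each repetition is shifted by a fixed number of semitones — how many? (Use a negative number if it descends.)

The 2-note cells begin on D4, A3, E3 — each down a 4th from the last.
Counting half-steps from D4 to A3: -5.

-5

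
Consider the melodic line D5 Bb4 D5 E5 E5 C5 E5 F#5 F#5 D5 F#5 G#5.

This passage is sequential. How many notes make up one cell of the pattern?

There are 12 notes; a 4-note unit gives 3 cells:
D5 Bb4 D5 E5 | E5 C5 E5 F#5 | F#5 D5 F#5 G#5
Each cell is the previous one up a 2nd — so the unit is 4 notes.

4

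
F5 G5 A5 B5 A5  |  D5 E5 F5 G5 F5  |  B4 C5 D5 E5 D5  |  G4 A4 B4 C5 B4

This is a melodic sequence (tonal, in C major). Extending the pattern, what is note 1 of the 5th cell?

E4

Grouping in 5s, the 1st note of each cell is F5, D5, B4, G4.
From G4, down a 3rd gives E4.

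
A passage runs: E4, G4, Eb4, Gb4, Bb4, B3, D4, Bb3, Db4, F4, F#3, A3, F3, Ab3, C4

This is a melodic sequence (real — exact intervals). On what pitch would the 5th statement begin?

Taking 5-note groups, the heads are E4, B3, F#3: the pattern moves down a 4th.
Continuing: C#3 → G#2. Statement 5 starts on G#2.

G#2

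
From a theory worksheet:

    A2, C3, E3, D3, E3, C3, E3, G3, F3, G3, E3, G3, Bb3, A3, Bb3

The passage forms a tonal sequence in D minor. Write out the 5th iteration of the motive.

Bb3 D4 F4 E4 F4

The 5-note cells begin on A2, C3, E3 — each up a 3rd from the last.
Carrying on: G3 → Bb3.
Statement 5 starts on Bb3 and keeps the same diatonic contour: Bb3 D4 F4 E4 F4.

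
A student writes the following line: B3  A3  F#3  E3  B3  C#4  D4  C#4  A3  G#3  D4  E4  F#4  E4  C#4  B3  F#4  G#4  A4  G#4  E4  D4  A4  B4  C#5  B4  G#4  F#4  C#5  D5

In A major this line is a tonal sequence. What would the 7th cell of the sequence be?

G#5 F#5 D5 C#5 G#5 A5

The 6-note cells begin on B3, D4, F#4, A4, C#5 — each up a 3rd from the last.
Continuing the starts: E5 → G#5.
From G#5 the diatonic shape gives G#5 F#5 D5 C#5 G#5 A5.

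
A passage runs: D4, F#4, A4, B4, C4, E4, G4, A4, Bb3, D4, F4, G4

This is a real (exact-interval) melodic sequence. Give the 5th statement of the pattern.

Taking 4-note groups, the heads are D4, C4, Bb3: the pattern moves down a 2nd.
Carrying on: Ab3 → Gb3.
So cell 5 is Gb3 Bb3 Db4 Eb4.

Gb3 Bb3 Db4 Eb4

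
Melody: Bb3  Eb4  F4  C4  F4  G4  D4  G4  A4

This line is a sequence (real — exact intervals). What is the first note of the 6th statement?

G#4

The 3-note cells begin on Bb3, C4, D4 — each up a 2nd from the last.
Extending the heads up a 2nd: E4 → F#4 → G#4.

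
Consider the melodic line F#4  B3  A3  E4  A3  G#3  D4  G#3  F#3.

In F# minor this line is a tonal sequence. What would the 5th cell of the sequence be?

Unit = 3 notes; the statements start on F#4, E4, D4, moving down a 2nd each time.
Continuing the starts: C#4 → B3.
Statement 5 starts on B3 and keeps the same diatonic contour: B3 E3 D3.

B3 E3 D3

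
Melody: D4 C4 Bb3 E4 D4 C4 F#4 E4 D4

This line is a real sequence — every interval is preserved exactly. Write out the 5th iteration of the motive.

A#4 G#4 F#4

The 3-note cells begin on D4, E4, F#4 — each up a 2nd from the last.
Extending up a 2nd: G#4 → A#4.
From A#4 the exact shape gives A#4 G#4 F#4.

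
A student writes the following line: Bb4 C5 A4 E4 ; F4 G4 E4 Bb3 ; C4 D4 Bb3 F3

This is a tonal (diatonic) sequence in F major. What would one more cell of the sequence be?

Unit = 4 notes; the statements start on Bb4, F4, C4, moving down a 4th each time.
So cell 4 is G3 A3 F3 C3.

G3 A3 F3 C3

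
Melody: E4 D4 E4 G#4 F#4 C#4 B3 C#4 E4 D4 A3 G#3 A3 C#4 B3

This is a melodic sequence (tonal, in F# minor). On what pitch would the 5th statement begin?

D3

The 5-note cells begin on E4, C#4, A3 — each down a 3rd from the last.
Continuing: F#3 → D3. Statement 5 starts on D3.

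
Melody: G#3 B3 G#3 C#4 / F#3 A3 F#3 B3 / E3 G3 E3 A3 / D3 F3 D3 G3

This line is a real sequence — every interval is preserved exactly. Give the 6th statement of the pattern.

Bb2 Db3 Bb2 Eb3

Taking 4-note groups, the heads are G#3, F#3, E3, D3: the pattern moves down a 2nd.
Extending down a 2nd: C3 → Bb2.
So cell 6 is Bb2 Db3 Bb2 Eb3.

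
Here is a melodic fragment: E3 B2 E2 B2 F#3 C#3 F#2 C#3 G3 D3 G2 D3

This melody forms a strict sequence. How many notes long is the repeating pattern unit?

12 notes total. Splitting into 3 groups of 4:
E3 B2 E2 B2 | F#3 C#3 F#2 C#3 | G3 D3 G2 D3
Every group is a transposition up a 2nd of the one before; no shorter unit works.

4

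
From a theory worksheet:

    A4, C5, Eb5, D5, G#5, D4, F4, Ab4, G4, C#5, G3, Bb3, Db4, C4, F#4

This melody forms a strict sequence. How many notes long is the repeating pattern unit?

There are 15 notes; a 5-note unit gives 3 cells:
A4 C5 Eb5 D5 G#5 | D4 F4 Ab4 G4 C#5 | G3 Bb3 Db4 C4 F#4
Every group is a transposition down a 5th of the one before; no shorter unit works.

5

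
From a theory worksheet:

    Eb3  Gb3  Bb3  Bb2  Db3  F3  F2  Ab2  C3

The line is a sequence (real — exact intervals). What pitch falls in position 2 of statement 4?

The unit is 3 notes. Position-2 pitches of the 3 shown cells: Gb3, Db3, Ab2.
One more down a 4th gives Eb2.

Eb2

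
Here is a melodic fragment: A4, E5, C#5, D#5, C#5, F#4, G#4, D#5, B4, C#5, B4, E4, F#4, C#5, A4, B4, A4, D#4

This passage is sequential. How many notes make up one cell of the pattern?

6

Try groups of 6 (3 cells in 18 notes):
A4 E5 C#5 D#5 C#5 F#4 | G#4 D#5 B4 C#5 B4 E4 | F#4 C#5 A4 B4 A4 D#4
Each cell is the previous one down a 2nd — so the unit is 6 notes.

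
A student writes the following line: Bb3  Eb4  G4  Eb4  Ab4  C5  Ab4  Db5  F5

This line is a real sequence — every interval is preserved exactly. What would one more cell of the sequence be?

Db5 Gb5 Bb5

With a 3-note motive the entries are Bb3, Eb4, Ab4, each up a 4th from the previous.
Statement 4 starts on Db5 and keeps the same exact contour: Db5 Gb5 Bb5.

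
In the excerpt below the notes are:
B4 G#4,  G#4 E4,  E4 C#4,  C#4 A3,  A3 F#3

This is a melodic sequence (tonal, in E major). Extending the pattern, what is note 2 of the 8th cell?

G#2

With 2-note cells, note 2 of each statement runs G#4, E4, C#4, A3, F#3.
Each moves down a 3rd. Continuing: D#3 → B2 → G#2.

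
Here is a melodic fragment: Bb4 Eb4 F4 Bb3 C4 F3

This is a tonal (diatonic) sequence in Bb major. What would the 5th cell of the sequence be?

D3 G2

The 2-note cells begin on Bb4, F4, C4 — each down a 4th from the last.
Continuing the starts: G3 → D3.
So cell 5 is D3 G2.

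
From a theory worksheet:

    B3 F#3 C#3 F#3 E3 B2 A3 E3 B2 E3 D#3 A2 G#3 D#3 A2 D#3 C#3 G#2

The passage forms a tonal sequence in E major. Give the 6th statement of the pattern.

With a 6-note motive the entries are B3, A3, G#3, each down a 2nd from the previous.
Extending down a 2nd: F#3 → E3 → D#3.
Statement 6 starts on D#3 and keeps the same diatonic contour: D#3 A2 E2 A2 G#2 D#2.

D#3 A2 E2 A2 G#2 D#2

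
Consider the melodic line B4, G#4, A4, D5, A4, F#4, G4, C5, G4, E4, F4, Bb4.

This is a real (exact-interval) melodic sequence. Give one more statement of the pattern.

With a 4-note motive the entries are B4, A4, G4, each down a 2nd from the previous.
Statement 4 starts on F4 and keeps the same exact contour: F4 D4 Eb4 Ab4.

F4 D4 Eb4 Ab4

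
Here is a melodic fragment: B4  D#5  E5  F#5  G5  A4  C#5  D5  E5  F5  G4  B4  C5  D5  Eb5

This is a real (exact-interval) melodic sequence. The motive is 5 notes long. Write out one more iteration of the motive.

Unit = 5 notes; the statements start on B4, A4, G4, moving down a 2nd each time.
Statement 4 starts on F4 and keeps the same exact contour: F4 A4 Bb4 C5 Db5.

F4 A4 Bb4 C5 Db5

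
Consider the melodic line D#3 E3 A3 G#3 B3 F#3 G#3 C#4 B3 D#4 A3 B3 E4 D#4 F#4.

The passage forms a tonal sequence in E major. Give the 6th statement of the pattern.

Unit = 5 notes; the statements start on D#3, F#3, A3, moving up a 3rd each time.
Carrying on: C#4 → E4 → G#4.
From G#4 the diatonic shape gives G#4 A4 D#5 C#5 E5.

G#4 A4 D#5 C#5 E5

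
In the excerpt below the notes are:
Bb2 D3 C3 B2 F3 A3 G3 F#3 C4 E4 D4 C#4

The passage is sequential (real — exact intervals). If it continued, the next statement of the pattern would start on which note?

With a 4-note motive the entries are Bb2, F3, C4, each up a 5th from the previous.
One more step up a 5th gives G4.

G4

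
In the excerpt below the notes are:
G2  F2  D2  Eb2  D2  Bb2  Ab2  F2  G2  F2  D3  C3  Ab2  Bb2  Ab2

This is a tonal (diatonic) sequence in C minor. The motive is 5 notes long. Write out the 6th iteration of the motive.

C4 Bb3 G3 Ab3 G3

Unit = 5 notes; the statements start on G2, Bb2, D3, moving up a 3rd each time.
Extending up a 3rd: F3 → Ab3 → C4.
Statement 6 starts on C4 and keeps the same diatonic contour: C4 Bb3 G3 Ab3 G3.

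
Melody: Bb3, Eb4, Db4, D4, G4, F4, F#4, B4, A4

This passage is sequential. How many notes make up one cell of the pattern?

3

9 notes total. Splitting into 3 groups of 3:
Bb3 Eb4 Db4 | D4 G4 F4 | F#4 B4 A4
That's a consistent up a 3rd shift per cell, and no other grouping gives one.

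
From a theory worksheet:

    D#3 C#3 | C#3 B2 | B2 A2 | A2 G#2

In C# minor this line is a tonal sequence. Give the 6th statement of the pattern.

With a 2-note motive the entries are D#3, C#3, B2, A2, each down a 2nd from the previous.
Carrying on: G#2 → F#2.
Statement 6 starts on F#2 and keeps the same diatonic contour: F#2 E2.

F#2 E2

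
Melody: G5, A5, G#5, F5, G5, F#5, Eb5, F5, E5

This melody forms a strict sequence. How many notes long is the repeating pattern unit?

Try groups of 3 (3 cells in 9 notes):
G5 A5 G#5 | F5 G5 F#5 | Eb5 F5 E5
That's a consistent down a 2nd shift per cell, and no other grouping gives one.

3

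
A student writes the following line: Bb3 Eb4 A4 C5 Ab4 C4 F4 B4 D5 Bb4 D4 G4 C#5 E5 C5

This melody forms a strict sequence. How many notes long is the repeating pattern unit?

5

15 notes total. Splitting into 3 groups of 5:
Bb3 Eb4 A4 C5 Ab4 | C4 F4 B4 D5 Bb4 | D4 G4 C#5 E5 C5
Each cell is the previous one up a 2nd — so the unit is 5 notes.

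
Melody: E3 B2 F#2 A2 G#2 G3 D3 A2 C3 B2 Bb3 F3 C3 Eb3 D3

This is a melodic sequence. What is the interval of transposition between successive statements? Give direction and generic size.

Taking 5-note groups, the heads are E3, G3, Bb3: the pattern moves up a 3rd.
E3 to G3 is up a 3rd.

up a 3rd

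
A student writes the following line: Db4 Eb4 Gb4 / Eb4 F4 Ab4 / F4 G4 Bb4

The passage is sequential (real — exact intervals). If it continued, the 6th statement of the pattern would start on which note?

With a 3-note motive the entries are Db4, Eb4, F4, each up a 2nd from the previous.
Continuing: G4 → A4 → B4. Statement 6 starts on B4.

B4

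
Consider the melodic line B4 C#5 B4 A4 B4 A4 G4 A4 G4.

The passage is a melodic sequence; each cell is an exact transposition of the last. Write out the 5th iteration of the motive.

Taking 3-note groups, the heads are B4, A4, G4: the pattern moves down a 2nd.
Extending down a 2nd: F4 → Eb4.
From Eb4 the exact shape gives Eb4 F4 Eb4.

Eb4 F4 Eb4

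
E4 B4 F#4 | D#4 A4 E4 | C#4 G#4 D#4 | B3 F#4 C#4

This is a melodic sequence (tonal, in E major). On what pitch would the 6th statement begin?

G#3

Unit = 3 notes; the statements start on E4, D#4, C#4, B3, moving down a 2nd each time.
Continuing: A3 → G#3. Statement 6 starts on G#3.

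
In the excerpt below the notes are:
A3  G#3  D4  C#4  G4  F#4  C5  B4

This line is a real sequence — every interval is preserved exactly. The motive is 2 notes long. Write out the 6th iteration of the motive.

With a 2-note motive the entries are A3, D4, G4, C5, each up a 4th from the previous.
Carrying on: F5 → Bb5.
From Bb5 the exact shape gives Bb5 A5.

Bb5 A5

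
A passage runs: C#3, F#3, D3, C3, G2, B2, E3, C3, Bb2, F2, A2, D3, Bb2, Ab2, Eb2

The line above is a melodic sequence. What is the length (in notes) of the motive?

15 notes total. Splitting into 3 groups of 5:
C#3 F#3 D3 C3 G2 | B2 E3 C3 Bb2 F2 | A2 D3 Bb2 Ab2 Eb2
That's a consistent down a 2nd shift per cell, and no other grouping gives one.

5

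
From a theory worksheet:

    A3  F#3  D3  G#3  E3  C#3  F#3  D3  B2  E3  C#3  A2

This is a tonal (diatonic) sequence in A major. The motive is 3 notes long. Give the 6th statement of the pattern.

C#3 A2 F#2

Unit = 3 notes; the statements start on A3, G#3, F#3, E3, moving down a 2nd each time.
Extending down a 2nd: D3 → C#3.
From C#3 the diatonic shape gives C#3 A2 F#2.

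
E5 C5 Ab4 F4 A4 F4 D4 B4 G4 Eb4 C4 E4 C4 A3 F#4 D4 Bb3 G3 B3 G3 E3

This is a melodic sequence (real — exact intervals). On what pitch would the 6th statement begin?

D#3

The 7-note cells begin on E5, B4, F#4 — each down a 4th from the last.
Extending the heads down a 4th: C#4 → G#3 → D#3.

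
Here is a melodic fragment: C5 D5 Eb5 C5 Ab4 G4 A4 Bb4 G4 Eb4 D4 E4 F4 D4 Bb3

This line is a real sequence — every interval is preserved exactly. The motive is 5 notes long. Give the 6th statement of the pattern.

B2 C#3 D3 B2 G2

With a 5-note motive the entries are C5, G4, D4, each down a 4th from the previous.
Extending down a 4th: A3 → E3 → B2.
Statement 6 starts on B2 and keeps the same exact contour: B2 C#3 D3 B2 G2.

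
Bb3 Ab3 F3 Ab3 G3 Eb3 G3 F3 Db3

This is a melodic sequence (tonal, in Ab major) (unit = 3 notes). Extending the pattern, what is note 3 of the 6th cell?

Ab2

Grouping in 3s, the 3rd note of each cell is F3, Eb3, Db3.
Each moves down a 2nd. Continuing: C3 → Bb2 → Ab2.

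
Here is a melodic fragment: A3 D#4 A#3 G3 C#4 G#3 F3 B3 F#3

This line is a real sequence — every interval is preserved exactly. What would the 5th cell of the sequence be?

With a 3-note motive the entries are A3, G3, F3, each down a 2nd from the previous.
Carrying on: Eb3 → Db3.
From Db3 the exact shape gives Db3 G3 D3.

Db3 G3 D3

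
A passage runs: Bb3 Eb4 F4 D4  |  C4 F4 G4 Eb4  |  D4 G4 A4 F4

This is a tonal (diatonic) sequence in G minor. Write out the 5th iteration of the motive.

With a 4-note motive the entries are Bb3, C4, D4, each up a 2nd from the previous.
Continuing the starts: Eb4 → F4.
Statement 5 starts on F4 and keeps the same diatonic contour: F4 Bb4 C5 A4.

F4 Bb4 C5 A4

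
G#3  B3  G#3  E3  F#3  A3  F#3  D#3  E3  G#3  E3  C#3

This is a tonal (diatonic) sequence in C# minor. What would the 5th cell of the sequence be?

C#3 E3 C#3 A2

Unit = 4 notes; the statements start on G#3, F#3, E3, moving down a 2nd each time.
Carrying on: D#3 → C#3.
From C#3 the diatonic shape gives C#3 E3 C#3 A2.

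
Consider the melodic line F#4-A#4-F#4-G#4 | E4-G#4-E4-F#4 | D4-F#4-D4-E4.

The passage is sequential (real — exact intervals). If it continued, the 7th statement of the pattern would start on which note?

Gb3

Taking 4-note groups, the heads are F#4, E4, D4: the pattern moves down a 2nd.
Extending the heads down a 2nd: C4 → Bb3 → Ab3 → Gb3.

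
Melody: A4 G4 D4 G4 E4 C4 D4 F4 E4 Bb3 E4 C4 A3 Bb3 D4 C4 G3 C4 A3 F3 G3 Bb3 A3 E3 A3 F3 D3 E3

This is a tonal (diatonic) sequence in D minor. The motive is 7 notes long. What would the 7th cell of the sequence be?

Unit = 7 notes; the statements start on A4, F4, D4, Bb3, moving down a 3rd each time.
Continuing the starts: G3 → E3 → C3.
So cell 7 is C3 Bb2 F2 Bb2 G2 E2 F2.

C3 Bb2 F2 Bb2 G2 E2 F2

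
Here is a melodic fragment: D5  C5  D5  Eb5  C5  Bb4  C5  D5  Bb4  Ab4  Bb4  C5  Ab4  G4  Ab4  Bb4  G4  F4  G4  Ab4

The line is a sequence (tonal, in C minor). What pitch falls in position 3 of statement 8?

D4

With 4-note cells, note 3 of each statement runs D5, C5, Bb4, Ab4, G4.
Carrying that down a 2nd forward: F4 → Eb4 → D4.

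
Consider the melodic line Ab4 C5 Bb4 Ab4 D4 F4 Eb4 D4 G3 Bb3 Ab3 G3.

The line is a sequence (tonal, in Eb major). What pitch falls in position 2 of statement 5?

Ab2

The unit is 4 notes. Position-2 pitches of the 3 shown cells: C5, F4, Bb3.
Extending down a 5th: Eb3 → Ab2.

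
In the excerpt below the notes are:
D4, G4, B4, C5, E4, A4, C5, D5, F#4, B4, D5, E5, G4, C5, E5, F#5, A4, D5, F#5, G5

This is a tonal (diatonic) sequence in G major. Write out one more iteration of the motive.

B4 E5 G5 A5

The 4-note cells begin on D4, E4, F#4, G4, A4 — each up a 2nd from the last.
From B4 the diatonic shape gives B4 E5 G5 A5.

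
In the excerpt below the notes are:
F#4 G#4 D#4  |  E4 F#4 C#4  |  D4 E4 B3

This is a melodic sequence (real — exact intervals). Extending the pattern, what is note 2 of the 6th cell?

Bb3

Grouping in 3s, the 2nd note of each cell is G#4, F#4, E4.
Each moves down a 2nd. Continuing: D4 → C4 → Bb3.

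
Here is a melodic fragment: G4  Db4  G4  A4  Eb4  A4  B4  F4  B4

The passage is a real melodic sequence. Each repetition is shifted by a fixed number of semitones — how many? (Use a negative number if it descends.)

2

Unit = 3 notes; the statements start on G4, A4, B4, moving up a 2nd each time.
Counting half-steps from G4 to A4: 2.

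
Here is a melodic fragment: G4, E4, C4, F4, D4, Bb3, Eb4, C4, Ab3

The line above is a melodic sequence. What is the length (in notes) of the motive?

9 notes total. Splitting into 3 groups of 3:
G4 E4 C4 | F4 D4 Bb3 | Eb4 C4 Ab3
Every group is a transposition down a 2nd of the one before; no shorter unit works.

3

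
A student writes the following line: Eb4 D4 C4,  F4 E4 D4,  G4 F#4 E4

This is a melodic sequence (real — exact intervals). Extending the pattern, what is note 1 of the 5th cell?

Grouping in 3s, the 1st note of each cell is Eb4, F4, G4.
Carrying that up a 2nd forward: A4 → B4.

B4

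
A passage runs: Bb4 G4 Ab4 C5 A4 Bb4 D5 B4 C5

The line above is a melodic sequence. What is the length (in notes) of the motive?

3

Try groups of 3 (3 cells in 9 notes):
Bb4 G4 Ab4 | C5 A4 Bb4 | D5 B4 C5
Each cell is the previous one up a 2nd — so the unit is 3 notes.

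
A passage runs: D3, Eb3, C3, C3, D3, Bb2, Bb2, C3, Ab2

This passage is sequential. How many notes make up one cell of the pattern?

3

9 notes total. Splitting into 3 groups of 3:
D3 Eb3 C3 | C3 D3 Bb2 | Bb2 C3 Ab2
That's a consistent down a 2nd shift per cell, and no other grouping gives one.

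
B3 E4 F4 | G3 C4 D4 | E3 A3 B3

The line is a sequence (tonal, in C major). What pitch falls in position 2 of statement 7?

G2

Grouping in 3s, the 2nd note of each cell is E4, C4, A3.
Extending down a 3rd: F3 → D3 → B2 → G2.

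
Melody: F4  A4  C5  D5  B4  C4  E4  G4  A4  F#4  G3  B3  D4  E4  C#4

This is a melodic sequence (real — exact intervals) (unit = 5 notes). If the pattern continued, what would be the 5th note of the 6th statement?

A#2

The unit is 5 notes. Position-5 pitches of the 3 shown cells: B4, F#4, C#4.
Each moves down a 4th. Continuing: G#3 → D#3 → A#2.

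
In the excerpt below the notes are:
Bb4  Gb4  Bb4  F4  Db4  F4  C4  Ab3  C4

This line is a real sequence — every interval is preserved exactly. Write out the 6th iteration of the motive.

With a 3-note motive the entries are Bb4, F4, C4, each down a 4th from the previous.
Carrying on: G3 → D3 → A2.
Statement 6 starts on A2 and keeps the same exact contour: A2 F2 A2.

A2 F2 A2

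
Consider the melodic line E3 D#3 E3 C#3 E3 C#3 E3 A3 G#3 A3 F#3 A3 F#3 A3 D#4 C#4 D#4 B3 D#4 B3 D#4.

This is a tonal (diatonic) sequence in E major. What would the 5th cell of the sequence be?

C#5 B4 C#5 A4 C#5 A4 C#5

With a 7-note motive the entries are E3, A3, D#4, each up a 4th from the previous.
Carrying on: G#4 → C#5.
Statement 5 starts on C#5 and keeps the same diatonic contour: C#5 B4 C#5 A4 C#5 A4 C#5.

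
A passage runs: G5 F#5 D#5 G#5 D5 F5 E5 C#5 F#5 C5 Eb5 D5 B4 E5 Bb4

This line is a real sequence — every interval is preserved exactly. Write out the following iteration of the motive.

Db5 C5 A4 D5 Ab4

With a 5-note motive the entries are G5, F5, Eb5, each down a 2nd from the previous.
Statement 4 starts on Db5 and keeps the same exact contour: Db5 C5 A4 D5 Ab4.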